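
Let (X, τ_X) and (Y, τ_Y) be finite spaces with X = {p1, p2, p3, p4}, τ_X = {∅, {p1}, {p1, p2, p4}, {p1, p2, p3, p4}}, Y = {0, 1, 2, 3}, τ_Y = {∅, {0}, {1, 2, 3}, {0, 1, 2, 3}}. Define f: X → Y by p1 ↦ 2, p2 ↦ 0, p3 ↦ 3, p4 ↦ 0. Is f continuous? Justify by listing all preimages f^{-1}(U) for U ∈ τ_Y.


f is NOT continuous.

Compute f^{-1}(U) for each U ∈ τ_Y:
  U = ∅: f^{-1}(U) = ∅ ∈ τ_X ✓.
  U = {0}: f^{-1}(U) = {p2, p4} ∉ τ_X ✗.
  U = {1, 2, 3}: f^{-1}(U) = {p1, p3} ∉ τ_X ✗.
  U = {0, 1, 2, 3}: f^{-1}(U) = {p1, p2, p3, p4} ∈ τ_X ✓.
Found U = {0} with f^{-1}(U) = {p2, p4} not in τ_X. Therefore f is NOT continuous.


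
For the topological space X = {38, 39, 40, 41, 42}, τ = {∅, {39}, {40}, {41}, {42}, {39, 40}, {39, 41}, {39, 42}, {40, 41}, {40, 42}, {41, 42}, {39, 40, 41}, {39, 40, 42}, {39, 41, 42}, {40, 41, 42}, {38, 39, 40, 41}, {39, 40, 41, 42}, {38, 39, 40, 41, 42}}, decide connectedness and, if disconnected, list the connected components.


(X, τ) is disconnected; components = [{42}, {38, 39, 40, 41}].

Find clopen sets (U ∈ τ with X ∖ U ∈ τ):
  U = ∅, X ∖ U = {38, 39, 40, 41, 42} — both open, so U is clopen.
  U = {42}, X ∖ U = {38, 39, 40, 41} — both open, so U is clopen.
  U = {38, 39, 40, 41}, X ∖ U = {42} — both open, so U is clopen.
  U = {38, 39, 40, 41, 42}, X ∖ U = ∅ — both open, so U is clopen.
Nontrivial clopen(s) exist: e.g. {38, 39, 40, 41}. So (X, τ) is disconnected.
Compute connected components by grouping points that agree on all clopens:
  component: {42}
  component: {38, 39, 40, 41}


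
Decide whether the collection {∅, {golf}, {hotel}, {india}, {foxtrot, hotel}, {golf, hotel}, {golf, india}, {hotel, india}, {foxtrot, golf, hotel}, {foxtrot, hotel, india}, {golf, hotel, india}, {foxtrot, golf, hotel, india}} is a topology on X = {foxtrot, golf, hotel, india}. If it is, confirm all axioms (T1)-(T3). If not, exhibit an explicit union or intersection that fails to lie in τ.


τ IS a topology on X.

Axiom (T1): ∅ ∈ τ? Yes; X ∈ τ? Yes.
Axiom (T2/T3): check pairwise unions and intersections of members of τ.
All pairwise intersections and unions checked — each lies in τ. Therefore τ satisfies (T1), (T2), (T3): it IS a topology on X.


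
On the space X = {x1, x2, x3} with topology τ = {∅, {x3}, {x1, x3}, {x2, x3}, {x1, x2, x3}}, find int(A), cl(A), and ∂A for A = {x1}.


int(A) = ∅, cl(A) = {x1}, ∂A = {x1}.

Closed sets in (X, τ) are complements of opens:
  closed(X, τ) = {∅, {x1}, {x2}, {x1, x2}, {x1, x2, x3}}.
int(A) = ⋃ {U ∈ τ : U ⊆ A}. Opens contained in A: ∅.
Taking the union of these: int(A) = ∅.
cl(A) = ⋂ {C closed : A ⊆ C}. Closed sets containing A: {x1}, {x1, x2}, {x1, x2, x3}.
Intersecting these: cl(A) = {x1}.
∂A = cl(A) ∖ int(A) = {x1} ∖ ∅ = {x1}.


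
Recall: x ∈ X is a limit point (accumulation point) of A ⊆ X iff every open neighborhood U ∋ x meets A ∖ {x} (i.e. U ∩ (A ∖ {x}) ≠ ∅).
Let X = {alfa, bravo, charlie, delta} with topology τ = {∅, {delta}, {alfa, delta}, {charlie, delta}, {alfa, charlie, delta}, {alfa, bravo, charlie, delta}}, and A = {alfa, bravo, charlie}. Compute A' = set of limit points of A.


A' = {bravo}

For each x ∈ X, list the open sets U ∈ τ with x ∈ U, then check whether U ∩ (A ∖ {x}) ≠ ∅ for every such U.
  x = alfa: open {alfa, delta} ∋ x has {alfa, delta} ∩ (A ∖ {alfa}) = ∅, so x is NOT a limit point.
  x = bravo: opens ∋ x are {alfa, bravo, charlie, delta}; each meets A ∖ {bravo}, so x IS a limit point.
  x = charlie: open {charlie, delta} ∋ x has {charlie, delta} ∩ (A ∖ {charlie}) = ∅, so x is NOT a limit point.
  x = delta: open {delta} ∋ x has {delta} ∩ (A ∖ {delta}) = ∅, so x is NOT a limit point.
Collecting: A' = {bravo}.


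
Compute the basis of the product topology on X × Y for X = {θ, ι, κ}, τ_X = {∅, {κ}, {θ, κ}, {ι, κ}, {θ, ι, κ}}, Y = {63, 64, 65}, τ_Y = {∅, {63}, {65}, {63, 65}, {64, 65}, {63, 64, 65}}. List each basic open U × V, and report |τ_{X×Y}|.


Basis B = {∅ × ∅, {κ} × {63}, {κ} × {65}, {θ, κ} × {63}, {θ, κ} × {65}, {ι, κ} × {63}, {ι, κ} × {65}, {κ} × {63, 65}, {κ} × {64, 65}, {θ, ι, κ} × {63}, {θ, ι, κ} × {65}, {κ} × {63, 64, 65}, {θ, κ} × {63, 65}, {θ, κ} × {64, 65}, {ι, κ} × {63, 65}, {ι, κ} × {64, 65}, {θ, κ} × {63, 64, 65}, {θ, ι, κ} × {63, 65}, {θ, ι, κ} × {64, 65}, {ι, κ} × {63, 64, 65}, {θ, ι, κ} × {63, 64, 65}}; |τ_{X×Y}| = 70.

Enumerate products U × V with U ∈ τ_X, V ∈ τ_Y (deduplicated):
  ∅ × ∅ = {} (∅)
  {κ} × {63} = {(κ,63)}
  {κ} × {65} = {(κ,65)}
  {θ, κ} × {63} = {(θ,63), (κ,63)}
  {θ, κ} × {65} = {(θ,65), (κ,65)}
  {ι, κ} × {63} = {(ι,63), (κ,63)}
  {ι, κ} × {65} = {(ι,65), (κ,65)}
  {κ} × {63, 65} = {(κ,63), (κ,65)}
  {κ} × {64, 65} = {(κ,64), (κ,65)}
  {θ, ι, κ} × {63} = {(θ,63), (ι,63), (κ,63)}
  {θ, ι, κ} × {65} = {(θ,65), (ι,65), (κ,65)}
  {κ} × {63, 64, 65} = {(κ,63), (κ,64), (κ,65)}
  {θ, κ} × {63, 65} = {(θ,63), (θ,65), (κ,63), (κ,65)}
  {θ, κ} × {64, 65} = {(θ,64), (θ,65), (κ,64), (κ,65)}
  {ι, κ} × {63, 65} = {(ι,63), (ι,65), (κ,63), (κ,65)}
  {ι, κ} × {64, 65} = {(ι,64), (ι,65), (κ,64), (κ,65)}
  {θ, κ} × {63, 64, 65} = {(θ,63), (θ,64), (θ,65), (κ,63), (κ,64), (κ,65)}
  {θ, ι, κ} × {63, 65} = {(θ,63), (θ,65), (ι,63), (ι,65), (κ,63), (κ,65)}
  {θ, ι, κ} × {64, 65} = {(θ,64), (θ,65), (ι,64), (ι,65), (κ,64), (κ,65)}
  {ι, κ} × {63, 64, 65} = {(ι,63), (ι,64), (ι,65), (κ,63), (κ,64), (κ,65)}
  {θ, ι, κ} × {63, 64, 65} = {(θ,63), (θ,64), (θ,65), (ι,63), (ι,64), (ι,65), (κ,63), (κ,64), (κ,65)}
These 21 distinct sets form the basis B.
Close under arbitrary unions to get τ_{X×Y}; counting gives |τ_{X×Y}| = 70.


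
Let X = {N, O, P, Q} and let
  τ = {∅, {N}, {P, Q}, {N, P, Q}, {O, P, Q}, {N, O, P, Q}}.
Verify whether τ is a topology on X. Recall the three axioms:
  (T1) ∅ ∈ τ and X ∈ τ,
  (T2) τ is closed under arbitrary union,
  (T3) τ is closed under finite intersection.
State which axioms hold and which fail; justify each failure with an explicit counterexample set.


τ IS a topology on X.

Axiom (T1): ∅ ∈ τ? Yes; X ∈ τ? Yes.
Axiom (T2/T3): check pairwise unions and intersections of members of τ.
All pairwise intersections and unions checked — each lies in τ. Therefore τ satisfies (T1), (T2), (T3): it IS a topology on X.


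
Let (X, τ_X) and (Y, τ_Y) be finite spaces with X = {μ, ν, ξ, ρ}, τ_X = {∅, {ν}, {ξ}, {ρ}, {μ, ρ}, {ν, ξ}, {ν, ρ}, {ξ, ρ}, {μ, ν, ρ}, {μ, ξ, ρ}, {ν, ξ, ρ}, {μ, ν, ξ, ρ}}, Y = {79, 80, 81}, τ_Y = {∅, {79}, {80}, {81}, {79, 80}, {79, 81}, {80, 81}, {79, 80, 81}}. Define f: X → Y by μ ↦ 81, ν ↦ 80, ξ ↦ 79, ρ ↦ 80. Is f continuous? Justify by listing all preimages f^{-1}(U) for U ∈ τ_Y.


f is NOT continuous.

Compute f^{-1}(U) for each U ∈ τ_Y:
  U = ∅: f^{-1}(U) = ∅ ∈ τ_X ✓.
  U = {79}: f^{-1}(U) = {ξ} ∈ τ_X ✓.
  U = {80}: f^{-1}(U) = {ν, ρ} ∈ τ_X ✓.
  U = {81}: f^{-1}(U) = {μ} ∉ τ_X ✗.
  U = {79, 80}: f^{-1}(U) = {ν, ξ, ρ} ∈ τ_X ✓.
  U = {79, 81}: f^{-1}(U) = {μ, ξ} ∉ τ_X ✗.
  U = {80, 81}: f^{-1}(U) = {μ, ν, ρ} ∈ τ_X ✓.
  U = {79, 80, 81}: f^{-1}(U) = {μ, ν, ξ, ρ} ∈ τ_X ✓.
Found U = {81} with f^{-1}(U) = {μ} not in τ_X. Therefore f is NOT continuous.


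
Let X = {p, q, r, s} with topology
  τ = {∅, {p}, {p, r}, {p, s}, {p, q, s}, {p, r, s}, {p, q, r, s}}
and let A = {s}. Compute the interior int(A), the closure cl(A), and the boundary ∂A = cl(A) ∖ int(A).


int(A) = ∅, cl(A) = {q, s}, ∂A = {q, s}.

Closed sets in (X, τ) are complements of opens:
  closed(X, τ) = {∅, {q}, {r}, {q, r}, {q, s}, {q, r, s}, {p, q, r, s}}.
int(A) = ⋃ {U ∈ τ : U ⊆ A}. Opens contained in A: ∅.
Taking the union of these: int(A) = ∅.
cl(A) = ⋂ {C closed : A ⊆ C}. Closed sets containing A: {q, s}, {q, r, s}, {p, q, r, s}.
Intersecting these: cl(A) = {q, s}.
∂A = cl(A) ∖ int(A) = {q, s} ∖ ∅ = {q, s}.


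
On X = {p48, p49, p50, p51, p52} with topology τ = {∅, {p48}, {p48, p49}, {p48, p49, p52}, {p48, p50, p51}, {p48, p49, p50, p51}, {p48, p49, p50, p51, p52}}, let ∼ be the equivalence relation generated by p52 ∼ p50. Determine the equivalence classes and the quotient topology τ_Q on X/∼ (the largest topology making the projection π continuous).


X/∼ = {[p48], [p49], [p50=p52], [p51]}; |τ_Q| = 4.

Equivalence classes: [p48], [p49], [p50=p52], [p51].
Quotient map π: X → X/∼ sends p48 ↦ [p48], p49 ↦ [p49], p50 ↦ [p50=p52], p51 ↦ [p51], p52 ↦ [p50=p52].
For each subset V ⊆ X/∼, compute π^{-1}(V) ⊆ X and check whether π^{-1}(V) ∈ τ. V is open in τ_Q iff π^{-1}(V) ∈ τ.
  V = {}: π^{-1}(V) = ∅ ∈ τ ✓.
  V = {[p48]}: π^{-1}(V) = {p48} ∈ τ ✓.
  V = {[p49]}: π^{-1}(V) = {p49} ∉ τ ✗.
  V = {[p48], [p49]}: π^{-1}(V) = {p48, p49} ∈ τ ✓.
  V = {[p50=p52]}: π^{-1}(V) = {p50, p52} ∉ τ ✗.
  V = {[p48], [p50=p52]}: π^{-1}(V) = {p48, p50, p52} ∉ τ ✗.
  V = {[p49], [p50=p52]}: π^{-1}(V) = {p49, p50, p52} ∉ τ ✗.
  V = {[p48], [p49], [p50=p52]}: π^{-1}(V) = {p48, p49, p50, p52} ∉ τ ✗.
  V = {[p51]}: π^{-1}(V) = {p51} ∉ τ ✗.
  V = {[p48], [p51]}: π^{-1}(V) = {p48, p51} ∉ τ ✗.
  V = {[p49], [p51]}: π^{-1}(V) = {p49, p51} ∉ τ ✗.
  V = {[p48], [p49], [p51]}: π^{-1}(V) = {p48, p49, p51} ∉ τ ✗.
  V = {[p50=p52], [p51]}: π^{-1}(V) = {p50, p51, p52} ∉ τ ✗.
  V = {[p48], [p50=p52], [p51]}: π^{-1}(V) = {p48, p50, p51, p52} ∉ τ ✗.
  V = {[p49], [p50=p52], [p51]}: π^{-1}(V) = {p49, p50, p51, p52} ∉ τ ✗.
  V = {[p48], [p49], [p50=p52], [p51]}: π^{-1}(V) = {p48, p49, p50, p51, p52} ∈ τ ✓.
Open sets in the quotient: τ_Q = {{}, {[p48]}, {[p48], [p49]}, {[p48], [p49], [p50=p52], [p51]}} (4 elements).


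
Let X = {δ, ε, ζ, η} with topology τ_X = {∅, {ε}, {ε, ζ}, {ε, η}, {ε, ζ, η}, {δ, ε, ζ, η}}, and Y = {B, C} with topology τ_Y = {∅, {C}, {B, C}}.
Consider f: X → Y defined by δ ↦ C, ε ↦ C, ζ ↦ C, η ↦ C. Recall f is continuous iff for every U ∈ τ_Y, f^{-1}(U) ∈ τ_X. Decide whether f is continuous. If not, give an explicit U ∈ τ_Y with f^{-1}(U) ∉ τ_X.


f IS continuous.

Compute f^{-1}(U) for each U ∈ τ_Y:
  U = ∅: f^{-1}(U) = ∅ ∈ τ_X ✓.
  U = {C}: f^{-1}(U) = {δ, ε, ζ, η} ∈ τ_X ✓.
  U = {B, C}: f^{-1}(U) = {δ, ε, ζ, η} ∈ τ_X ✓.
Every preimage lies in τ_X, so f IS continuous.


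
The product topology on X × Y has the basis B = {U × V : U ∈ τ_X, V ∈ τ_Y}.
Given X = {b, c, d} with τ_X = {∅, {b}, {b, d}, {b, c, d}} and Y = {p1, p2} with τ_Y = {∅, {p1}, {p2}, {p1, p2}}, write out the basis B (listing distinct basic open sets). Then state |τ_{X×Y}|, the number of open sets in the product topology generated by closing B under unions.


Basis B = {∅ × ∅, {b} × {p1}, {b} × {p2}, {b} × {p1, p2}, {b, d} × {p1}, {b, d} × {p2}, {b, c, d} × {p1}, {b, c, d} × {p2}, {b, d} × {p1, p2}, {b, c, d} × {p1, p2}}; |τ_{X×Y}| = 16.

Enumerate products U × V with U ∈ τ_X, V ∈ τ_Y (deduplicated):
  ∅ × ∅ = {} (∅)
  {b} × {p1} = {(b,p1)}
  {b} × {p2} = {(b,p2)}
  {b} × {p1, p2} = {(b,p1), (b,p2)}
  {b, d} × {p1} = {(b,p1), (d,p1)}
  {b, d} × {p2} = {(b,p2), (d,p2)}
  {b, c, d} × {p1} = {(b,p1), (c,p1), (d,p1)}
  {b, c, d} × {p2} = {(b,p2), (c,p2), (d,p2)}
  {b, d} × {p1, p2} = {(b,p1), (b,p2), (d,p1), (d,p2)}
  {b, c, d} × {p1, p2} = {(b,p1), (b,p2), (c,p1), (c,p2), (d,p1), (d,p2)}
These 10 distinct sets form the basis B.
Close under arbitrary unions to get τ_{X×Y}; counting gives |τ_{X×Y}| = 16.


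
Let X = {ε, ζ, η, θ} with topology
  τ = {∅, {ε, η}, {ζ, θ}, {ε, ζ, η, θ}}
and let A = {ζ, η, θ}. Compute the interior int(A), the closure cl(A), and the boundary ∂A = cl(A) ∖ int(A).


int(A) = {ζ, θ}, cl(A) = {ε, ζ, η, θ}, ∂A = {ε, η}.

Closed sets in (X, τ) are complements of opens:
  closed(X, τ) = {∅, {ε, η}, {ζ, θ}, {ε, ζ, η, θ}}.
int(A) = ⋃ {U ∈ τ : U ⊆ A}. Opens contained in A: ∅, {ζ, θ}.
Taking the union of these: int(A) = {ζ, θ}.
cl(A) = ⋂ {C closed : A ⊆ C}. Closed sets containing A: {ε, ζ, η, θ}.
Intersecting these: cl(A) = {ε, ζ, η, θ}.
∂A = cl(A) ∖ int(A) = {ε, ζ, η, θ} ∖ {ζ, θ} = {ε, η}.


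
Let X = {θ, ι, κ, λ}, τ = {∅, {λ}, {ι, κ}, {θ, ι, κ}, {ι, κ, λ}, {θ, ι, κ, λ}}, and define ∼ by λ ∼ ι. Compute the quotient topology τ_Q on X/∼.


X/∼ = {[θ], [ι=λ], [κ]}; |τ_Q| = 3.

Equivalence classes: [θ], [ι=λ], [κ].
Quotient map π: X → X/∼ sends θ ↦ [θ], ι ↦ [ι=λ], κ ↦ [κ], λ ↦ [ι=λ].
For each subset V ⊆ X/∼, compute π^{-1}(V) ⊆ X and check whether π^{-1}(V) ∈ τ. V is open in τ_Q iff π^{-1}(V) ∈ τ.
  V = {}: π^{-1}(V) = ∅ ∈ τ ✓.
  V = {[θ]}: π^{-1}(V) = {θ} ∉ τ ✗.
  V = {[ι=λ]}: π^{-1}(V) = {ι, λ} ∉ τ ✗.
  V = {[θ], [ι=λ]}: π^{-1}(V) = {θ, ι, λ} ∉ τ ✗.
  V = {[κ]}: π^{-1}(V) = {κ} ∉ τ ✗.
  V = {[θ], [κ]}: π^{-1}(V) = {θ, κ} ∉ τ ✗.
  V = {[ι=λ], [κ]}: π^{-1}(V) = {ι, κ, λ} ∈ τ ✓.
  V = {[θ], [ι=λ], [κ]}: π^{-1}(V) = {θ, ι, κ, λ} ∈ τ ✓.
Open sets in the quotient: τ_Q = {{}, {[ι=λ], [κ]}, {[θ], [ι=λ], [κ]}} (3 elements).


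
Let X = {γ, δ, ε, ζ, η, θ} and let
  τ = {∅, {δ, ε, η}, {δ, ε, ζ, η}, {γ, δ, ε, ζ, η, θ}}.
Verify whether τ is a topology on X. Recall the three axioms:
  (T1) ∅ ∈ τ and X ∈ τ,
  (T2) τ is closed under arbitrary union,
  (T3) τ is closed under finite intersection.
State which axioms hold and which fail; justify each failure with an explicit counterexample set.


τ IS a topology on X.

Axiom (T1): ∅ ∈ τ? Yes; X ∈ τ? Yes.
Axiom (T2/T3): check pairwise unions and intersections of members of τ.
All pairwise intersections and unions checked — each lies in τ. Therefore τ satisfies (T1), (T2), (T3): it IS a topology on X.


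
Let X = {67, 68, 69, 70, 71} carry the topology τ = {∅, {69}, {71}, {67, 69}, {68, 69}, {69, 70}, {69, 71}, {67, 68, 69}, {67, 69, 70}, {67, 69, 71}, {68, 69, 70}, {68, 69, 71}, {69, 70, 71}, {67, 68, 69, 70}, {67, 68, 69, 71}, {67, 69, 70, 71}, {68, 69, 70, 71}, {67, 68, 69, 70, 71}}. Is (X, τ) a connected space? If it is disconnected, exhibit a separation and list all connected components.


(X, τ) is disconnected; components = [{71}, {67, 68, 69, 70}].

Find clopen sets (U ∈ τ with X ∖ U ∈ τ):
  U = ∅, X ∖ U = {67, 68, 69, 70, 71} — both open, so U is clopen.
  U = {71}, X ∖ U = {67, 68, 69, 70} — both open, so U is clopen.
  U = {67, 68, 69, 70}, X ∖ U = {71} — both open, so U is clopen.
  U = {67, 68, 69, 70, 71}, X ∖ U = ∅ — both open, so U is clopen.
Nontrivial clopen(s) exist: e.g. {67, 68, 69, 70}. So (X, τ) is disconnected.
Compute connected components by grouping points that agree on all clopens:
  component: {71}
  component: {67, 68, 69, 70}


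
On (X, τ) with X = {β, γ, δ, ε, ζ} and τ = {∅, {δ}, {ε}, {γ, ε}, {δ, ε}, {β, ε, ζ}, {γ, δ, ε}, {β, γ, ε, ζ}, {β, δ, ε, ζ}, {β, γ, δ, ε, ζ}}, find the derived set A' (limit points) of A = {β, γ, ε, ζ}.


A' = {β, γ, ζ}

For each x ∈ X, list the open sets U ∈ τ with x ∈ U, then check whether U ∩ (A ∖ {x}) ≠ ∅ for every such U.
  x = β: opens ∋ x are {β, ε, ζ}, {β, γ, ε, ζ}, {β, δ, ε, ζ}, {β, γ, δ, ε, ζ}; each meets A ∖ {β}, so x IS a limit point.
  x = γ: opens ∋ x are {γ, ε}, {γ, δ, ε}, {β, γ, ε, ζ}, {β, γ, δ, ε, ζ}; each meets A ∖ {γ}, so x IS a limit point.
  x = δ: open {δ} ∋ x has {δ} ∩ (A ∖ {δ}) = ∅, so x is NOT a limit point.
  x = ε: open {ε} ∋ x has {ε} ∩ (A ∖ {ε}) = ∅, so x is NOT a limit point.
  x = ζ: opens ∋ x are {β, ε, ζ}, {β, γ, ε, ζ}, {β, δ, ε, ζ}, {β, γ, δ, ε, ζ}; each meets A ∖ {ζ}, so x IS a limit point.
Collecting: A' = {β, γ, ζ}.


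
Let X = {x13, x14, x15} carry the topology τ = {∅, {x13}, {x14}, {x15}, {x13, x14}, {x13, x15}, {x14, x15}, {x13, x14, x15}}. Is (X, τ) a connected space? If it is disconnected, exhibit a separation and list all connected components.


(X, τ) is disconnected; components = [{x13}, {x14}, {x15}].

Find clopen sets (U ∈ τ with X ∖ U ∈ τ):
  U = ∅, X ∖ U = {x13, x14, x15} — both open, so U is clopen.
  U = {x13}, X ∖ U = {x14, x15} — both open, so U is clopen.
  U = {x14}, X ∖ U = {x13, x15} — both open, so U is clopen.
  U = {x15}, X ∖ U = {x13, x14} — both open, so U is clopen.
  U = {x13, x14}, X ∖ U = {x15} — both open, so U is clopen.
  U = {x13, x15}, X ∖ U = {x14} — both open, so U is clopen.
  U = {x14, x15}, X ∖ U = {x13} — both open, so U is clopen.
  U = {x13, x14, x15}, X ∖ U = ∅ — both open, so U is clopen.
Nontrivial clopen(s) exist: e.g. {x14, x15}. So (X, τ) is disconnected.
Compute connected components by grouping points that agree on all clopens:
  component: {x13}
  component: {x14}
  component: {x15}


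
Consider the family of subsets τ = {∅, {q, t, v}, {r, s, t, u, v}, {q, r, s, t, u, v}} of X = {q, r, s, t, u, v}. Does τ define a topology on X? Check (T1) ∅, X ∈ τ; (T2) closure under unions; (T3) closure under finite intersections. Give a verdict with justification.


τ is NOT a topology on X.

Axiom (T1): ∅ ∈ τ? Yes; X ∈ τ? Yes.
Axiom (T2/T3): check pairwise unions and intersections of members of τ.
Counterexample for (T3): {q, t, v} ∩ {r, s, t, u, v} = {t, v} ∉ τ. Therefore τ is NOT a topology.


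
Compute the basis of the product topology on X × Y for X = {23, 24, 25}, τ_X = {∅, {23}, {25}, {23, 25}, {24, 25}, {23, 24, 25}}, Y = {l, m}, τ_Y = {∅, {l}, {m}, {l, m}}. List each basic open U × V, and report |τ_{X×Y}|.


Basis B = {∅ × ∅, {23} × {l}, {23} × {m}, {25} × {l}, {25} × {m}, {23} × {l, m}, {23, 25} × {l}, {23, 25} × {m}, {24, 25} × {l}, {24, 25} × {m}, {25} × {l, m}, {23, 24, 25} × {l}, {23, 24, 25} × {m}, {23, 25} × {l, m}, {24, 25} × {l, m}, {23, 24, 25} × {l, m}}; |τ_{X×Y}| = 36.

Enumerate products U × V with U ∈ τ_X, V ∈ τ_Y (deduplicated):
  ∅ × ∅ = {} (∅)
  {23} × {l} = {(23,l)}
  {23} × {m} = {(23,m)}
  {25} × {l} = {(25,l)}
  {25} × {m} = {(25,m)}
  {23} × {l, m} = {(23,l), (23,m)}
  {23, 25} × {l} = {(23,l), (25,l)}
  {23, 25} × {m} = {(23,m), (25,m)}
  {24, 25} × {l} = {(24,l), (25,l)}
  {24, 25} × {m} = {(24,m), (25,m)}
  {25} × {l, m} = {(25,l), (25,m)}
  {23, 24, 25} × {l} = {(23,l), (24,l), (25,l)}
  {23, 24, 25} × {m} = {(23,m), (24,m), (25,m)}
  {23, 25} × {l, m} = {(23,l), (23,m), (25,l), (25,m)}
  {24, 25} × {l, m} = {(24,l), (24,m), (25,l), (25,m)}
  {23, 24, 25} × {l, m} = {(23,l), (23,m), (24,l), (24,m), (25,l), (25,m)}
These 16 distinct sets form the basis B.
Close under arbitrary unions to get τ_{X×Y}; counting gives |τ_{X×Y}| = 36.


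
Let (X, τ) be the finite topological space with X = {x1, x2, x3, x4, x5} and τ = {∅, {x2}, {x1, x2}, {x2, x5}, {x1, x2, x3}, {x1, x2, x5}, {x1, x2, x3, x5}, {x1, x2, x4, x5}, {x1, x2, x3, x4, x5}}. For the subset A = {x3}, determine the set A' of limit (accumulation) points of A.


A' = ∅

For each x ∈ X, list the open sets U ∈ τ with x ∈ U, then check whether U ∩ (A ∖ {x}) ≠ ∅ for every such U.
  x = x1: open {x1, x2} ∋ x has {x1, x2} ∩ (A ∖ {x1}) = ∅, so x is NOT a limit point.
  x = x2: open {x2} ∋ x has {x2} ∩ (A ∖ {x2}) = ∅, so x is NOT a limit point.
  x = x3: open {x1, x2, x3} ∋ x has {x1, x2, x3} ∩ (A ∖ {x3}) = ∅, so x is NOT a limit point.
  x = x4: open {x1, x2, x4, x5} ∋ x has {x1, x2, x4, x5} ∩ (A ∖ {x4}) = ∅, so x is NOT a limit point.
  x = x5: open {x2, x5} ∋ x has {x2, x5} ∩ (A ∖ {x5}) = ∅, so x is NOT a limit point.
Collecting: A' = ∅.


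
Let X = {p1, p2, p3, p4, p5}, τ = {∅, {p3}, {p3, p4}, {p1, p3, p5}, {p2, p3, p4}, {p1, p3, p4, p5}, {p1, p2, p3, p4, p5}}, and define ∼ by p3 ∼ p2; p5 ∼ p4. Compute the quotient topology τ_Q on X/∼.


X/∼ = {[p1], [p2=p3], [p4=p5]}; |τ_Q| = 2.

Equivalence classes: [p1], [p2=p3], [p4=p5].
Quotient map π: X → X/∼ sends p1 ↦ [p1], p2 ↦ [p2=p3], p3 ↦ [p2=p3], p4 ↦ [p4=p5], p5 ↦ [p4=p5].
For each subset V ⊆ X/∼, compute π^{-1}(V) ⊆ X and check whether π^{-1}(V) ∈ τ. V is open in τ_Q iff π^{-1}(V) ∈ τ.
  V = {}: π^{-1}(V) = ∅ ∈ τ ✓.
  V = {[p1]}: π^{-1}(V) = {p1} ∉ τ ✗.
  V = {[p2=p3]}: π^{-1}(V) = {p2, p3} ∉ τ ✗.
  V = {[p1], [p2=p3]}: π^{-1}(V) = {p1, p2, p3} ∉ τ ✗.
  V = {[p4=p5]}: π^{-1}(V) = {p4, p5} ∉ τ ✗.
  V = {[p1], [p4=p5]}: π^{-1}(V) = {p1, p4, p5} ∉ τ ✗.
  V = {[p2=p3], [p4=p5]}: π^{-1}(V) = {p2, p3, p4, p5} ∉ τ ✗.
  V = {[p1], [p2=p3], [p4=p5]}: π^{-1}(V) = {p1, p2, p3, p4, p5} ∈ τ ✓.
Open sets in the quotient: τ_Q = {{}, {[p1], [p2=p3], [p4=p5]}} (2 elements).


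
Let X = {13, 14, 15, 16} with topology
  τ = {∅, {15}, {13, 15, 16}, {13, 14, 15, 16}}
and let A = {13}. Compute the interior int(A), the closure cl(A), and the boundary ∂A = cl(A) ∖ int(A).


int(A) = ∅, cl(A) = {13, 14, 16}, ∂A = {13, 14, 16}.

Closed sets in (X, τ) are complements of opens:
  closed(X, τ) = {∅, {14}, {13, 14, 16}, {13, 14, 15, 16}}.
int(A) = ⋃ {U ∈ τ : U ⊆ A}. Opens contained in A: ∅.
Taking the union of these: int(A) = ∅.
cl(A) = ⋂ {C closed : A ⊆ C}. Closed sets containing A: {13, 14, 16}, {13, 14, 15, 16}.
Intersecting these: cl(A) = {13, 14, 16}.
∂A = cl(A) ∖ int(A) = {13, 14, 16} ∖ ∅ = {13, 14, 16}.


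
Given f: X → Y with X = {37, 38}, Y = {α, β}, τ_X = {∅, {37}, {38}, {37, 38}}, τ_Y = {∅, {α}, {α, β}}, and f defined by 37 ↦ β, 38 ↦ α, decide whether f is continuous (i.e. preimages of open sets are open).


f IS continuous.

Compute f^{-1}(U) for each U ∈ τ_Y:
  U = ∅: f^{-1}(U) = ∅ ∈ τ_X ✓.
  U = {α}: f^{-1}(U) = {38} ∈ τ_X ✓.
  U = {α, β}: f^{-1}(U) = {37, 38} ∈ τ_X ✓.
Every preimage lies in τ_X, so f IS continuous.


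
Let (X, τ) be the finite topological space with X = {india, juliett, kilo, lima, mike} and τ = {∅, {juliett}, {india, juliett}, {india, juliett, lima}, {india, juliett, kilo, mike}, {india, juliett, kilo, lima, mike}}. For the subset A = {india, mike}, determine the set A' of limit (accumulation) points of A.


A' = {kilo, lima, mike}

For each x ∈ X, list the open sets U ∈ τ with x ∈ U, then check whether U ∩ (A ∖ {x}) ≠ ∅ for every such U.
  x = india: open {india, juliett} ∋ x has {india, juliett} ∩ (A ∖ {india}) = ∅, so x is NOT a limit point.
  x = juliett: open {juliett} ∋ x has {juliett} ∩ (A ∖ {juliett}) = ∅, so x is NOT a limit point.
  x = kilo: opens ∋ x are {india, juliett, kilo, mike}, {india, juliett, kilo, lima, mike}; each meets A ∖ {kilo}, so x IS a limit point.
  x = lima: opens ∋ x are {india, juliett, lima}, {india, juliett, kilo, lima, mike}; each meets A ∖ {lima}, so x IS a limit point.
  x = mike: opens ∋ x are {india, juliett, kilo, mike}, {india, juliett, kilo, lima, mike}; each meets A ∖ {mike}, so x IS a limit point.
Collecting: A' = {kilo, lima, mike}.


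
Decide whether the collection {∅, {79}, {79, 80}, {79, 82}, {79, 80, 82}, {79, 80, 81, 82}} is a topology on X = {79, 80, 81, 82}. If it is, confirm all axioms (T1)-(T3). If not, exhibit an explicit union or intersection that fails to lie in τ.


τ IS a topology on X.

Axiom (T1): ∅ ∈ τ? Yes; X ∈ τ? Yes.
Axiom (T2/T3): check pairwise unions and intersections of members of τ.
All pairwise intersections and unions checked — each lies in τ. Therefore τ satisfies (T1), (T2), (T3): it IS a topology on X.


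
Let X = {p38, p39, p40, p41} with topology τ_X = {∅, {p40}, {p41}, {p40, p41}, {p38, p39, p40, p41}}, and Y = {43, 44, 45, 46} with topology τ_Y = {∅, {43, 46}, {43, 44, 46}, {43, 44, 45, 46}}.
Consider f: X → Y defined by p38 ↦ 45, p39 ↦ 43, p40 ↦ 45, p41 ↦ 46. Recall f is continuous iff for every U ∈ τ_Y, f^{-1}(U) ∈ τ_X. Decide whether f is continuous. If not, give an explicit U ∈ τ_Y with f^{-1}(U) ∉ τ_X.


f is NOT continuous.

Compute f^{-1}(U) for each U ∈ τ_Y:
  U = ∅: f^{-1}(U) = ∅ ∈ τ_X ✓.
  U = {43, 46}: f^{-1}(U) = {p39, p41} ∉ τ_X ✗.
  U = {43, 44, 46}: f^{-1}(U) = {p39, p41} ∉ τ_X ✗.
  U = {43, 44, 45, 46}: f^{-1}(U) = {p38, p39, p40, p41} ∈ τ_X ✓.
Found U = {43, 46} with f^{-1}(U) = {p39, p41} not in τ_X. Therefore f is NOT continuous.


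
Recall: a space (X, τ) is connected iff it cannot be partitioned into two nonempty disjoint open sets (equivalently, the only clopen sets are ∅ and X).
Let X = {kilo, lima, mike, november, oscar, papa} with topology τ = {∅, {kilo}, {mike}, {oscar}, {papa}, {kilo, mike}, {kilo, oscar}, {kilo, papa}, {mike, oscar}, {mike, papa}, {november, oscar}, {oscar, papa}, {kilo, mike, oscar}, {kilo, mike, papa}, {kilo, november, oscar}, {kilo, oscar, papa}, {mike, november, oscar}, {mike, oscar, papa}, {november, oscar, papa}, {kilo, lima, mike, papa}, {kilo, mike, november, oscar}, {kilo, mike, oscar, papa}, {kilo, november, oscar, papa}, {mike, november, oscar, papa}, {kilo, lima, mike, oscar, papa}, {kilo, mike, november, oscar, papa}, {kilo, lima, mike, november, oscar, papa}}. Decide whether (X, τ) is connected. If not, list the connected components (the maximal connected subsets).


(X, τ) is disconnected; components = [{november, oscar}, {kilo, lima, mike, papa}].

Find clopen sets (U ∈ τ with X ∖ U ∈ τ):
  U = ∅, X ∖ U = {kilo, lima, mike, november, oscar, papa} — both open, so U is clopen.
  U = {november, oscar}, X ∖ U = {kilo, lima, mike, papa} — both open, so U is clopen.
  U = {kilo, lima, mike, papa}, X ∖ U = {november, oscar} — both open, so U is clopen.
  U = {kilo, lima, mike, november, oscar, papa}, X ∖ U = ∅ — both open, so U is clopen.
Nontrivial clopen(s) exist: e.g. {kilo, lima, mike, papa}. So (X, τ) is disconnected.
Compute connected components by grouping points that agree on all clopens:
  component: {november, oscar}
  component: {kilo, lima, mike, papa}


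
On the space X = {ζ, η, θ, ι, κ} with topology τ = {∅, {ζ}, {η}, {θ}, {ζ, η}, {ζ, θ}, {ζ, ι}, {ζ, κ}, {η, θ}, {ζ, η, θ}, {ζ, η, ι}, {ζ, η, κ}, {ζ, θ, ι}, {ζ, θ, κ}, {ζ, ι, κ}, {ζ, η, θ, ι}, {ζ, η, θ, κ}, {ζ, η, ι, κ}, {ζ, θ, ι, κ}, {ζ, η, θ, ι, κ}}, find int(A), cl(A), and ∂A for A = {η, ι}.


int(A) = {η}, cl(A) = {η, ι}, ∂A = {ι}.

Closed sets in (X, τ) are complements of opens:
  closed(X, τ) = {∅, {η}, {θ}, {ι}, {κ}, {η, θ}, {η, ι}, {η, κ}, {θ, ι}, {θ, κ}, {ι, κ}, {ζ, ι, κ}, {η, θ, ι}, {η, θ, κ}, {η, ι, κ}, {θ, ι, κ}, {ζ, η, ι, κ}, {ζ, θ, ι, κ}, {η, θ, ι, κ}, {ζ, η, θ, ι, κ}}.
int(A) = ⋃ {U ∈ τ : U ⊆ A}. Opens contained in A: ∅, {η}.
Taking the union of these: int(A) = {η}.
cl(A) = ⋂ {C closed : A ⊆ C}. Closed sets containing A: {η, ι}, {η, θ, ι}, {η, ι, κ}, {ζ, η, ι, κ}, {η, θ, ι, κ}, {ζ, η, θ, ι, κ}.
Intersecting these: cl(A) = {η, ι}.
∂A = cl(A) ∖ int(A) = {η, ι} ∖ {η} = {ι}.


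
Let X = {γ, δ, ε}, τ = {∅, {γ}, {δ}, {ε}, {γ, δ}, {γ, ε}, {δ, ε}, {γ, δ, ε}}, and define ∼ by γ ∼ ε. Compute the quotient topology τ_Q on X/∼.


X/∼ = {[γ=ε], [δ]}; |τ_Q| = 4.

Equivalence classes: [γ=ε], [δ].
Quotient map π: X → X/∼ sends γ ↦ [γ=ε], δ ↦ [δ], ε ↦ [γ=ε].
For each subset V ⊆ X/∼, compute π^{-1}(V) ⊆ X and check whether π^{-1}(V) ∈ τ. V is open in τ_Q iff π^{-1}(V) ∈ τ.
  V = {}: π^{-1}(V) = ∅ ∈ τ ✓.
  V = {[γ=ε]}: π^{-1}(V) = {γ, ε} ∈ τ ✓.
  V = {[δ]}: π^{-1}(V) = {δ} ∈ τ ✓.
  V = {[γ=ε], [δ]}: π^{-1}(V) = {γ, δ, ε} ∈ τ ✓.
Open sets in the quotient: τ_Q = {{}, {[γ=ε]}, {[δ]}, {[γ=ε], [δ]}} (4 elements).


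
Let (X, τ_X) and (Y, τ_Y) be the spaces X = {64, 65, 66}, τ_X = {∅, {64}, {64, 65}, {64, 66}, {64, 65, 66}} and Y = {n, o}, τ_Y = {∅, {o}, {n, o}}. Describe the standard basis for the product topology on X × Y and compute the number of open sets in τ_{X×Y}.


Basis B = {∅ × ∅, {64} × {o}, {64} × {n, o}, {64, 65} × {o}, {64, 66} × {o}, {64, 65, 66} × {o}, {64, 65} × {n, o}, {64, 66} × {n, o}, {64, 65, 66} × {n, o}}; |τ_{X×Y}| = 14.

Enumerate products U × V with U ∈ τ_X, V ∈ τ_Y (deduplicated):
  ∅ × ∅ = {} (∅)
  {64} × {o} = {(64,o)}
  {64} × {n, o} = {(64,n), (64,o)}
  {64, 65} × {o} = {(64,o), (65,o)}
  {64, 66} × {o} = {(64,o), (66,o)}
  {64, 65, 66} × {o} = {(64,o), (65,o), (66,o)}
  {64, 65} × {n, o} = {(64,n), (64,o), (65,n), (65,o)}
  {64, 66} × {n, o} = {(64,n), (64,o), (66,n), (66,o)}
  {64, 65, 66} × {n, o} = {(64,n), (64,o), (65,n), (65,o), (66,n), (66,o)}
These 9 distinct sets form the basis B.
Close under arbitrary unions to get τ_{X×Y}; counting gives |τ_{X×Y}| = 14.


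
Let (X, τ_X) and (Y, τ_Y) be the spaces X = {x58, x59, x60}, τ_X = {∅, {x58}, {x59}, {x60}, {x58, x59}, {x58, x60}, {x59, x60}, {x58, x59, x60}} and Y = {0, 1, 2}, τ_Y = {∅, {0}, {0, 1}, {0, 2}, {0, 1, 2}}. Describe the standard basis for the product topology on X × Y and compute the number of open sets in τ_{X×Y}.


Basis B = {∅ × ∅, {x58} × {0}, {x59} × {0}, {x60} × {0}, {x58} × {0, 1}, {x58} × {0, 2}, {x58, x59} × {0}, {x58, x60} × {0}, {x59} × {0, 1}, {x59} × {0, 2}, {x59, x60} × {0}, {x60} × {0, 1}, {x60} × {0, 2}, {x58} × {0, 1, 2}, {x58, x59, x60} × {0}, {x59} × {0, 1, 2}, {x60} × {0, 1, 2}, {x58, x59} × {0, 1}, {x58, x60} × {0, 1}, {x58, x59} × {0, 2}, {x58, x60} × {0, 2}, {x59, x60} × {0, 1}, {x59, x60} × {0, 2}, {x58, x59} × {0, 1, 2}, {x58, x60} × {0, 1, 2}, {x58, x59, x60} × {0, 1}, {x58, x59, x60} × {0, 2}, {x59, x60} × {0, 1, 2}, {x58, x59, x60} × {0, 1, 2}}; |τ_{X×Y}| = 125.

Enumerate products U × V with U ∈ τ_X, V ∈ τ_Y (deduplicated):
  ∅ × ∅ = {} (∅)
  {x58} × {0} = {(x58,0)}
  {x59} × {0} = {(x59,0)}
  {x60} × {0} = {(x60,0)}
  {x58} × {0, 1} = {(x58,0), (x58,1)}
  {x58} × {0, 2} = {(x58,0), (x58,2)}
  {x58, x59} × {0} = {(x58,0), (x59,0)}
  {x58, x60} × {0} = {(x58,0), (x60,0)}
  {x59} × {0, 1} = {(x59,0), (x59,1)}
  {x59} × {0, 2} = {(x59,0), (x59,2)}
  {x59, x60} × {0} = {(x59,0), (x60,0)}
  {x60} × {0, 1} = {(x60,0), (x60,1)}
  {x60} × {0, 2} = {(x60,0), (x60,2)}
  {x58} × {0, 1, 2} = {(x58,0), (x58,1), (x58,2)}
  {x58, x59, x60} × {0} = {(x58,0), (x59,0), (x60,0)}
  {x59} × {0, 1, 2} = {(x59,0), (x59,1), (x59,2)}
  {x60} × {0, 1, 2} = {(x60,0), (x60,1), (x60,2)}
  {x58, x59} × {0, 1} = {(x58,0), (x58,1), (x59,0), (x59,1)}
  {x58, x60} × {0, 1} = {(x58,0), (x58,1), (x60,0), (x60,1)}
  {x58, x59} × {0, 2} = {(x58,0), (x58,2), (x59,0), (x59,2)}
  {x58, x60} × {0, 2} = {(x58,0), (x58,2), (x60,0), (x60,2)}
  {x59, x60} × {0, 1} = {(x59,0), (x59,1), (x60,0), (x60,1)}
  {x59, x60} × {0, 2} = {(x59,0), (x59,2), (x60,0), (x60,2)}
  {x58, x59} × {0, 1, 2} = {(x58,0), (x58,1), (x58,2), (x59,0), (x59,1), (x59,2)}
  {x58, x60} × {0, 1, 2} = {(x58,0), (x58,1), (x58,2), (x60,0), (x60,1), (x60,2)}
  {x58, x59, x60} × {0, 1} = {(x58,0), (x58,1), (x59,0), (x59,1), (x60,0), (x60,1)}
  {x58, x59, x60} × {0, 2} = {(x58,0), (x58,2), (x59,0), (x59,2), (x60,0), (x60,2)}
  {x59, x60} × {0, 1, 2} = {(x59,0), (x59,1), (x59,2), (x60,0), (x60,1), (x60,2)}
  {x58, x59, x60} × {0, 1, 2} = {(x58,0), (x58,1), (x58,2), (x59,0), (x59,1), (x59,2), (x60,0), (x60,1), (x60,2)}
These 29 distinct sets form the basis B.
Close under arbitrary unions to get τ_{X×Y}; counting gives |τ_{X×Y}| = 125.


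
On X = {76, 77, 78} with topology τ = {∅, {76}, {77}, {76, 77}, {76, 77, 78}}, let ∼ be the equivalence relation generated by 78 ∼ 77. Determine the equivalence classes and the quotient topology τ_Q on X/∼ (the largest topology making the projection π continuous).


X/∼ = {[76], [77=78]}; |τ_Q| = 3.

Equivalence classes: [76], [77=78].
Quotient map π: X → X/∼ sends 76 ↦ [76], 77 ↦ [77=78], 78 ↦ [77=78].
For each subset V ⊆ X/∼, compute π^{-1}(V) ⊆ X and check whether π^{-1}(V) ∈ τ. V is open in τ_Q iff π^{-1}(V) ∈ τ.
  V = {}: π^{-1}(V) = ∅ ∈ τ ✓.
  V = {[76]}: π^{-1}(V) = {76} ∈ τ ✓.
  V = {[77=78]}: π^{-1}(V) = {77, 78} ∉ τ ✗.
  V = {[76], [77=78]}: π^{-1}(V) = {76, 77, 78} ∈ τ ✓.
Open sets in the quotient: τ_Q = {{}, {[76]}, {[76], [77=78]}} (3 elements).


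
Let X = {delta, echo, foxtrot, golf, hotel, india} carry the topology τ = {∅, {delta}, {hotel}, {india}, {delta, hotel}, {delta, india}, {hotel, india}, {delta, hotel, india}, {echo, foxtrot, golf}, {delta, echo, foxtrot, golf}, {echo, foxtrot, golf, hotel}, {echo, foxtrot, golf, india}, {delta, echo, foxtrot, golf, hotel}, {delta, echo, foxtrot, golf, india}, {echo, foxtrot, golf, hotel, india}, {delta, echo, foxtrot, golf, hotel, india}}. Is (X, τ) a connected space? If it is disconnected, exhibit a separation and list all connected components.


(X, τ) is disconnected; components = [{delta}, {hotel}, {india}, {echo, foxtrot, golf}].

Find clopen sets (U ∈ τ with X ∖ U ∈ τ):
  U = ∅, X ∖ U = {delta, echo, foxtrot, golf, hotel, india} — both open, so U is clopen.
  U = {delta}, X ∖ U = {echo, foxtrot, golf, hotel, india} — both open, so U is clopen.
  U = {hotel}, X ∖ U = {delta, echo, foxtrot, golf, india} — both open, so U is clopen.
  U = {india}, X ∖ U = {delta, echo, foxtrot, golf, hotel} — both open, so U is clopen.
  U = {delta, hotel}, X ∖ U = {echo, foxtrot, golf, india} — both open, so U is clopen.
  U = {delta, india}, X ∖ U = {echo, foxtrot, golf, hotel} — both open, so U is clopen.
  U = {hotel, india}, X ∖ U = {delta, echo, foxtrot, golf} — both open, so U is clopen.
  U = {delta, hotel, india}, X ∖ U = {echo, foxtrot, golf} — both open, so U is clopen.
  U = {echo, foxtrot, golf}, X ∖ U = {delta, hotel, india} — both open, so U is clopen.
  U = {delta, echo, foxtrot, golf}, X ∖ U = {hotel, india} — both open, so U is clopen.
  U = {echo, foxtrot, golf, hotel}, X ∖ U = {delta, india} — both open, so U is clopen.
  U = {echo, foxtrot, golf, india}, X ∖ U = {delta, hotel} — both open, so U is clopen.
  U = {delta, echo, foxtrot, golf, hotel}, X ∖ U = {india} — both open, so U is clopen.
  U = {delta, echo, foxtrot, golf, india}, X ∖ U = {hotel} — both open, so U is clopen.
  U = {echo, foxtrot, golf, hotel, india}, X ∖ U = {delta} — both open, so U is clopen.
  U = {delta, echo, foxtrot, golf, hotel, india}, X ∖ U = ∅ — both open, so U is clopen.
Nontrivial clopen(s) exist: e.g. {delta, echo, foxtrot, golf, india}. So (X, τ) is disconnected.
Compute connected components by grouping points that agree on all clopens:
  component: {delta}
  component: {hotel}
  component: {india}
  component: {echo, foxtrot, golf}


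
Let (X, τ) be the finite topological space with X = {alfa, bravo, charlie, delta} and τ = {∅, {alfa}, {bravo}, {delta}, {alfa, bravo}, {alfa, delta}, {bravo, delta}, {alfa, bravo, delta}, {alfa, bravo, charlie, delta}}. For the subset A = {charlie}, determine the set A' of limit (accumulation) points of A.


A' = ∅

For each x ∈ X, list the open sets U ∈ τ with x ∈ U, then check whether U ∩ (A ∖ {x}) ≠ ∅ for every such U.
  x = alfa: open {alfa} ∋ x has {alfa} ∩ (A ∖ {alfa}) = ∅, so x is NOT a limit point.
  x = bravo: open {bravo} ∋ x has {bravo} ∩ (A ∖ {bravo}) = ∅, so x is NOT a limit point.
  x = charlie: open {alfa, bravo, charlie, delta} ∋ x has {alfa, bravo, charlie, delta} ∩ (A ∖ {charlie}) = ∅, so x is NOT a limit point.
  x = delta: open {delta} ∋ x has {delta} ∩ (A ∖ {delta}) = ∅, so x is NOT a limit point.
Collecting: A' = ∅.


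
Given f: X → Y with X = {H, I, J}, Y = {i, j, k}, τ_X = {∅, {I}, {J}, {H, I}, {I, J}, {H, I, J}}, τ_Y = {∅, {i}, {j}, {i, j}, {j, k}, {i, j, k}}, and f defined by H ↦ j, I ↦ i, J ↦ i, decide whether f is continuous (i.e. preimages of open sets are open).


f is NOT continuous.

Compute f^{-1}(U) for each U ∈ τ_Y:
  U = ∅: f^{-1}(U) = ∅ ∈ τ_X ✓.
  U = {i}: f^{-1}(U) = {I, J} ∈ τ_X ✓.
  U = {j}: f^{-1}(U) = {H} ∉ τ_X ✗.
  U = {i, j}: f^{-1}(U) = {H, I, J} ∈ τ_X ✓.
  U = {j, k}: f^{-1}(U) = {H} ∉ τ_X ✗.
  U = {i, j, k}: f^{-1}(U) = {H, I, J} ∈ τ_X ✓.
Found U = {j} with f^{-1}(U) = {H} not in τ_X. Therefore f is NOT continuous.


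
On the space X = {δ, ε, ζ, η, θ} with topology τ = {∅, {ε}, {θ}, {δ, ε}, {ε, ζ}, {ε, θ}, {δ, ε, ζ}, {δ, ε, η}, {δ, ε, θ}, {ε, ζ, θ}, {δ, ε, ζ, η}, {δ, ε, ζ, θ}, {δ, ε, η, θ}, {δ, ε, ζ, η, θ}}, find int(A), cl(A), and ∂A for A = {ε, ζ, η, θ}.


int(A) = {ε, ζ, θ}, cl(A) = {δ, ε, ζ, η, θ}, ∂A = {δ, η}.

Closed sets in (X, τ) are complements of opens:
  closed(X, τ) = {∅, {ζ}, {η}, {θ}, {δ, η}, {ζ, η}, {ζ, θ}, {η, θ}, {δ, ζ, η}, {δ, η, θ}, {ζ, η, θ}, {δ, ε, ζ, η}, {δ, ζ, η, θ}, {δ, ε, ζ, η, θ}}.
int(A) = ⋃ {U ∈ τ : U ⊆ A}. Opens contained in A: ∅, {ε}, {θ}, {ε, ζ}, {ε, θ}, {ε, ζ, θ}.
Taking the union of these: int(A) = {ε, ζ, θ}.
cl(A) = ⋂ {C closed : A ⊆ C}. Closed sets containing A: {δ, ε, ζ, η, θ}.
Intersecting these: cl(A) = {δ, ε, ζ, η, θ}.
∂A = cl(A) ∖ int(A) = {δ, ε, ζ, η, θ} ∖ {ε, ζ, θ} = {δ, η}.


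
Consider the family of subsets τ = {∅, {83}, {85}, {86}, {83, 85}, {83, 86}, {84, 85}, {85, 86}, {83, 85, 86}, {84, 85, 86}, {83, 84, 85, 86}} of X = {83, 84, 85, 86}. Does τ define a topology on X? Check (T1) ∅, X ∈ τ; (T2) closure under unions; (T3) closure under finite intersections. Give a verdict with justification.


τ is NOT a topology on X.

Axiom (T1): ∅ ∈ τ? Yes; X ∈ τ? Yes.
Axiom (T2/T3): check pairwise unions and intersections of members of τ.
Counterexample for (T2): {83} ∪ {84, 85} = {83, 84, 85} ∉ τ. Therefore τ is NOT a topology.


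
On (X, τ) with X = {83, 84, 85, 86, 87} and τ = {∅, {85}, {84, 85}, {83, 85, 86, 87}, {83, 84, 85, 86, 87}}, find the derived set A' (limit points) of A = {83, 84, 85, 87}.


A' = {83, 84, 86, 87}

For each x ∈ X, list the open sets U ∈ τ with x ∈ U, then check whether U ∩ (A ∖ {x}) ≠ ∅ for every such U.
  x = 83: opens ∋ x are {83, 85, 86, 87}, {83, 84, 85, 86, 87}; each meets A ∖ {83}, so x IS a limit point.
  x = 84: opens ∋ x are {84, 85}, {83, 84, 85, 86, 87}; each meets A ∖ {84}, so x IS a limit point.
  x = 85: open {85} ∋ x has {85} ∩ (A ∖ {85}) = ∅, so x is NOT a limit point.
  x = 86: opens ∋ x are {83, 85, 86, 87}, {83, 84, 85, 86, 87}; each meets A ∖ {86}, so x IS a limit point.
  x = 87: opens ∋ x are {83, 85, 86, 87}, {83, 84, 85, 86, 87}; each meets A ∖ {87}, so x IS a limit point.
Collecting: A' = {83, 84, 86, 87}.


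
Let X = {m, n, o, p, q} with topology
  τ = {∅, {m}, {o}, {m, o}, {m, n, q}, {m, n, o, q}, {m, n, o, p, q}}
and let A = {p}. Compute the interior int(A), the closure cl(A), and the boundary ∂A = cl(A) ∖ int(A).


int(A) = ∅, cl(A) = {p}, ∂A = {p}.

Closed sets in (X, τ) are complements of opens:
  closed(X, τ) = {∅, {p}, {o, p}, {n, p, q}, {m, n, p, q}, {n, o, p, q}, {m, n, o, p, q}}.
int(A) = ⋃ {U ∈ τ : U ⊆ A}. Opens contained in A: ∅.
Taking the union of these: int(A) = ∅.
cl(A) = ⋂ {C closed : A ⊆ C}. Closed sets containing A: {p}, {o, p}, {n, p, q}, {m, n, p, q}, {n, o, p, q}, {m, n, o, p, q}.
Intersecting these: cl(A) = {p}.
∂A = cl(A) ∖ int(A) = {p} ∖ ∅ = {p}.


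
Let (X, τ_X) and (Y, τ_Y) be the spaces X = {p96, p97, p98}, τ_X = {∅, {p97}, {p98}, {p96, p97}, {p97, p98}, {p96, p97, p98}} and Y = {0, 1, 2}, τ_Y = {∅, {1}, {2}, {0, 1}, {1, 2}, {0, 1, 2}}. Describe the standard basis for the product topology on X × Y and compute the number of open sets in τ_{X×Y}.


Basis B = {∅ × ∅, {p97} × {1}, {p97} × {2}, {p98} × {1}, {p98} × {2}, {p96, p97} × {1}, {p96, p97} × {2}, {p97} × {0, 1}, {p97} × {1, 2}, {p97, p98} × {1}, {p97, p98} × {2}, {p98} × {0, 1}, {p98} × {1, 2}, {p96, p97, p98} × {1}, {p96, p97, p98} × {2}, {p97} × {0, 1, 2}, {p98} × {0, 1, 2}, {p96, p97} × {0, 1}, {p96, p97} × {1, 2}, {p97, p98} × {0, 1}, {p97, p98} × {1, 2}, {p96, p97} × {0, 1, 2}, {p96, p97, p98} × {0, 1}, {p96, p97, p98} × {1, 2}, {p97, p98} × {0, 1, 2}, {p96, p97, p98} × {0, 1, 2}}; |τ_{X×Y}| = 108.

Enumerate products U × V with U ∈ τ_X, V ∈ τ_Y (deduplicated):
  ∅ × ∅ = {} (∅)
  {p97} × {1} = {(p97,1)}
  {p97} × {2} = {(p97,2)}
  {p98} × {1} = {(p98,1)}
  {p98} × {2} = {(p98,2)}
  {p96, p97} × {1} = {(p96,1), (p97,1)}
  {p96, p97} × {2} = {(p96,2), (p97,2)}
  {p97} × {0, 1} = {(p97,0), (p97,1)}
  {p97} × {1, 2} = {(p97,1), (p97,2)}
  {p97, p98} × {1} = {(p97,1), (p98,1)}
  {p97, p98} × {2} = {(p97,2), (p98,2)}
  {p98} × {0, 1} = {(p98,0), (p98,1)}
  {p98} × {1, 2} = {(p98,1), (p98,2)}
  {p96, p97, p98} × {1} = {(p96,1), (p97,1), (p98,1)}
  {p96, p97, p98} × {2} = {(p96,2), (p97,2), (p98,2)}
  {p97} × {0, 1, 2} = {(p97,0), (p97,1), (p97,2)}
  {p98} × {0, 1, 2} = {(p98,0), (p98,1), (p98,2)}
  {p96, p97} × {0, 1} = {(p96,0), (p96,1), (p97,0), (p97,1)}
  {p96, p97} × {1, 2} = {(p96,1), (p96,2), (p97,1), (p97,2)}
  {p97, p98} × {0, 1} = {(p97,0), (p97,1), (p98,0), (p98,1)}
  {p97, p98} × {1, 2} = {(p97,1), (p97,2), (p98,1), (p98,2)}
  {p96, p97} × {0, 1, 2} = {(p96,0), (p96,1), (p96,2), (p97,0), (p97,1), (p97,2)}
  {p96, p97, p98} × {0, 1} = {(p96,0), (p96,1), (p97,0), (p97,1), (p98,0), (p98,1)}
  {p96, p97, p98} × {1, 2} = {(p96,1), (p96,2), (p97,1), (p97,2), (p98,1), (p98,2)}
  {p97, p98} × {0, 1, 2} = {(p97,0), (p97,1), (p97,2), (p98,0), (p98,1), (p98,2)}
  {p96, p97, p98} × {0, 1, 2} = {(p96,0), (p96,1), (p96,2), (p97,0), (p97,1), (p97,2), (p98,0), (p98,1), (p98,2)}
These 26 distinct sets form the basis B.
Close under arbitrary unions to get τ_{X×Y}; counting gives |τ_{X×Y}| = 108.
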